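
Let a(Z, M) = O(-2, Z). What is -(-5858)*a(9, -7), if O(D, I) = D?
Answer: -11716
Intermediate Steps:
a(Z, M) = -2
-(-5858)*a(9, -7) = -(-5858)*(-2) = -1*11716 = -11716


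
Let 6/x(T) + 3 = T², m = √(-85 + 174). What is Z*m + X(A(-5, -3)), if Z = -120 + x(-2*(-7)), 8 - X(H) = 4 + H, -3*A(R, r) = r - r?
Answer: 4 - 23154*√89/193 ≈ -1127.8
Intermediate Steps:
A(R, r) = 0 (A(R, r) = -(r - r)/3 = -⅓*0 = 0)
m = √89 ≈ 9.4340
x(T) = 6/(-3 + T²)
X(H) = 4 - H (X(H) = 8 - (4 + H) = 8 + (-4 - H) = 4 - H)
Z = -23154/193 (Z = -120 + 6/(-3 + (-2*(-7))²) = -120 + 6/(-3 + 14²) = -120 + 6/(-3 + 196) = -120 + 6/193 = -23154/193 ≈ -119.97)
Z*m + X(A(-5, -3)) = -23154*√89/193 + (4 - 1*0) = -23154*√89/193 + (4 + 0) = -23154*√89/193 + 4 = 4 - 23154*√89/193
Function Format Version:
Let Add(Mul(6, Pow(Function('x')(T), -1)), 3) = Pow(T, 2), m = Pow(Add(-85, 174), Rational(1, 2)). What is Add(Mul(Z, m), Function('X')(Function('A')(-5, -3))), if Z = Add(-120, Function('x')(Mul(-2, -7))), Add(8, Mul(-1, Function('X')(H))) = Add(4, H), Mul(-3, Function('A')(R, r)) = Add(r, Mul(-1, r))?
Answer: Add(4, Mul(Rational(-23154, 193), Pow(89, Rational(1, 2)))) ≈ -1127.8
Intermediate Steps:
Function('A')(R, r) = 0 (Function('A')(R, r) = Mul(Rational(-1, 3), Add(r, Mul(-1, r))) = Mul(Rational(-1, 3), 0) = 0)
m = Pow(89, Rational(1, 2)) ≈ 9.4340
Function('x')(T) = Mul(6, Pow(Add(-3, Pow(T, 2)), -1))
Function('X')(H) = Add(4, Mul(-1, H)) (Function('X')(H) = Add(8, Mul(-1, Add(4, H))) = Add(8, Add(-4, Mul(-1, H))) = Add(4, Mul(-1, H)))
Z = Rational(-23154, 193) (Z = Add(-120, Mul(6, Pow(Add(-3, Pow(Mul(-2, -7), 2)), -1))) = Add(-120, Mul(6, Pow(Add(-3, Pow(14, 2)), -1))) = Add(-120, Mul(6, Pow(Add(-3, 196), -1))) = Add(-120, Mul(6, Pow(193, -1))) = Add(-120, Mul(6, Rational(1, 193))) = Add(-120, Rational(6, 193)) = Rational(-23154, 193) ≈ -119.97)
Add(Mul(Z, m), Function('X')(Function('A')(-5, -3))) = Add(Mul(Rational(-23154, 193), Pow(89, Rational(1, 2))), Add(4, Mul(-1, 0))) = Add(Mul(Rational(-23154, 193), Pow(89, Rational(1, 2))), Add(4, 0)) = Add(Mul(Rational(-23154, 193), Pow(89, Rational(1, 2))), 4) = Add(4, Mul(Rational(-23154, 193), Pow(89, Rational(1, 2))))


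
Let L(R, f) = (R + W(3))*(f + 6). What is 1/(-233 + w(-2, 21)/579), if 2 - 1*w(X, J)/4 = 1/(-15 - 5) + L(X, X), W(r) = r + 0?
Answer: -965/224858 ≈ -0.0042916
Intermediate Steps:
W(r) = r
L(R, f) = (3 + R)*(6 + f) (L(R, f) = (R + 3)*(f + 6) = (3 + R)*(6 + f))
w(X, J) = -319/5 - 36*X - 4*X² (w(X, J) = 8 - 4*(1/(-15 - 5) + (18 + 3*X + 6*X + X*X)) = 8 - 4*(1/(-20) + (18 + 3*X + 6*X + X²)) = 8 - 4*(-1/20 + (18 + X² + 9*X)) = 8 - 4*(359/20 + X² + 9*X) = 8 + (-359/5 - 36*X - 4*X²) = -319/5 - 36*X - 4*X²)
1/(-233 + w(-2, 21)/579) = 1/(-233 + (-319/5 - 36*(-2) - 4*(-2)²)/579) = 1/(-233 + (-319/5 + 72 - 4*4)*(1/579)) = 1/(-233 + (-319/5 + 72 - 16)*(1/579)) = 1/(-233 - 39/5*1/579) = 1/(-233 - 13/965) = 1/(-224858/965) = -965/224858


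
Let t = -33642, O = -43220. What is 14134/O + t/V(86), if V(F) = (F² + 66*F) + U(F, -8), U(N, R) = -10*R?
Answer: -68329067/23684560 ≈ -2.8850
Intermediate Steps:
V(F) = 80 + F² + 66*F (V(F) = (F² + 66*F) - 10*(-8) = (F² + 66*F) + 80 = 80 + F² + 66*F)
14134/O + t/V(86) = 14134/(-43220) - 33642/(80 + 86² + 66*86) = 14134*(-1/43220) - 33642/(80 + 7396 + 5676) = -7067/21610 - 33642/13152 = -7067/21610 - 33642*1/13152 = -7067/21610 - 5607/2192 = -68329067/23684560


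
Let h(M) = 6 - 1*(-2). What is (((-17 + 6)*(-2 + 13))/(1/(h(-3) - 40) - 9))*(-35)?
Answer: -135520/289 ≈ -468.93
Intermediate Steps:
h(M) = 8 (h(M) = 6 + 2 = 8)
(((-17 + 6)*(-2 + 13))/(1/(h(-3) - 40) - 9))*(-35) = (((-17 + 6)*(-2 + 13))/(1/(8 - 40) - 9))*(-35) = ((-11*11)/(1/(-32) - 9))*(-35) = (-121/(-1/32 - 9))*(-35) = (-121/(-289/32))*(-35) = -32/289*(-121)*(-35) = (3872/289)*(-35) = -135520/289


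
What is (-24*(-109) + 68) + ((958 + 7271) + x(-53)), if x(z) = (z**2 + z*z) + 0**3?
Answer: 16531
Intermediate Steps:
x(z) = 2*z**2 (x(z) = (z**2 + z**2) + 0 = 2*z**2 + 0 = 2*z**2)
(-24*(-109) + 68) + ((958 + 7271) + x(-53)) = (-24*(-109) + 68) + ((958 + 7271) + 2*(-53)**2) = (2616 + 68) + (8229 + 2*2809) = 2684 + (8229 + 5618) = 2684 + 13847 = 16531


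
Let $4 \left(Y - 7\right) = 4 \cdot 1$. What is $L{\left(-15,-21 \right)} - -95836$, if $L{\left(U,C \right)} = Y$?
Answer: $95844$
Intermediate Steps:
$Y = 8$ ($Y = 7 + \frac{4 \cdot 1}{4} = 7 + \frac{1}{4} \cdot 4 = 7 + 1 = 8$)
$L{\left(U,C \right)} = 8$
$L{\left(-15,-21 \right)} - -95836 = 8 - -95836 = 8 + 95836 = 95844$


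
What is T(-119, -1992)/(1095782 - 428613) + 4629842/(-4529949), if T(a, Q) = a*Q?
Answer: -2015071706746/3022241544381 ≈ -0.66675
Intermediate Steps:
T(a, Q) = Q*a
T(-119, -1992)/(1095782 - 428613) + 4629842/(-4529949) = (-1992*(-119))/(1095782 - 428613) + 4629842/(-4529949) = 237048/667169 + 4629842*(-1/4529949) = 237048*(1/667169) - 4629842/4529949 = 237048/667169 - 4629842/4529949 = -2015071706746/3022241544381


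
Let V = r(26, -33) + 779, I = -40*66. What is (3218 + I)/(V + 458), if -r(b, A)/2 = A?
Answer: 578/1303 ≈ 0.44359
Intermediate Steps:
I = -2640
r(b, A) = -2*A
V = 845 (V = -2*(-33) + 779 = 66 + 779 = 845)
(3218 + I)/(V + 458) = (3218 - 2640)/(845 + 458) = 578/1303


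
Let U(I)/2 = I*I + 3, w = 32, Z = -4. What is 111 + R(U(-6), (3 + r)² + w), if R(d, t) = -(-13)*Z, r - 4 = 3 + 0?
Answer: 59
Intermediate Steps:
r = 7 (r = 4 + (3 + 0) = 4 + 3 = 7)
U(I) = 6 + 2*I² (U(I) = 2*(I*I + 3) = 2*(I² + 3) = 2*(3 + I²) = 6 + 2*I²)
R(d, t) = -52 (R(d, t) = -(-13)*(-4) = -1*52 = -52)
111 + R(U(-6), (3 + r)² + w) = 111 - 52 = 59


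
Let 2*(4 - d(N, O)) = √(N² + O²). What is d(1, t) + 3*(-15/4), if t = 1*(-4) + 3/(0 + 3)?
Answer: -29/4 - √10/2 ≈ -8.8311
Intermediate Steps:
t = -3 (t = -4 + 3/3 = -4 + 3*(⅓) = -4 + 1 = -3)
d(N, O) = 4 - √(N² + O²)/2
d(1, t) + 3*(-15/4) = (4 - √(1² + (-3)²)/2) + 3*(-15/4) = (4 - √(1 + 9)/2) + 3*(-15*¼) = (4 - √10/2) + 3*(-15/4) = (4 - √10/2) - 45/4 = -29/4 - √10/2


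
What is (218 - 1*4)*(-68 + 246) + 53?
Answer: 38145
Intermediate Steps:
(218 - 1*4)*(-68 + 246) + 53 = (218 - 4)*178 + 53 = 214*178 + 53 = 38092 + 53 = 38145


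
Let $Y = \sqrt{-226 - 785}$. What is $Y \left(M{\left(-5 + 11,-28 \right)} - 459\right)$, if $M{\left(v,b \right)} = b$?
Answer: $- 487 i \sqrt{1011} \approx - 15485.0 i$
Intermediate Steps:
$Y = i \sqrt{1011}$ ($Y = \sqrt{-1011} = i \sqrt{1011} \approx 31.796 i$)
$Y \left(M{\left(-5 + 11,-28 \right)} - 459\right) = i \sqrt{1011} \left(-28 - 459\right) = i \sqrt{1011} \left(-487\right) = - 487 i \sqrt{1011}$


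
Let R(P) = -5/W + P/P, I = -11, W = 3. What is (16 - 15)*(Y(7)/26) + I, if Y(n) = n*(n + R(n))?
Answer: -725/78 ≈ -9.2949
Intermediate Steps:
R(P) = -⅔ (R(P) = -5/3 + P/P = -5*⅓ + 1 = -5/3 + 1 = -⅔)
Y(n) = n*(-⅔ + n) (Y(n) = n*(n - ⅔) = n*(-⅔ + n))
(16 - 15)*(Y(7)/26) + I = (16 - 15)*(((⅓)*7*(-2 + 3*7))/26) - 11 = 1*(((⅓)*7*(-2 + 21))*(1/26)) - 11 = 1*(((⅓)*7*19)*(1/26)) - 11 = 1*((133/3)*(1/26)) - 11 = 1*(133/78) - 11 = 133/78 - 11 = -725/78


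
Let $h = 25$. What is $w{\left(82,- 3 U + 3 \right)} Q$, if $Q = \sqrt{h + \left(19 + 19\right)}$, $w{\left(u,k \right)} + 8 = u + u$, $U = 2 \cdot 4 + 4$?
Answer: $468 \sqrt{7} \approx 1238.2$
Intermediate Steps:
$U = 12$ ($U = 8 + 4 = 12$)
$w{\left(u,k \right)} = -8 + 2 u$ ($w{\left(u,k \right)} = -8 + \left(u + u\right) = -8 + 2 u$)
$Q = 3 \sqrt{7}$ ($Q = \sqrt{25 + \left(19 + 19\right)} = \sqrt{25 + 38} = \sqrt{63} = 3 \sqrt{7} \approx 7.9373$)
$w{\left(82,- 3 U + 3 \right)} Q = \left(-8 + 2 \cdot 82\right) 3 \sqrt{7} = \left(-8 + 164\right) 3 \sqrt{7} = 156 \cdot 3 \sqrt{7} = 468 \sqrt{7}$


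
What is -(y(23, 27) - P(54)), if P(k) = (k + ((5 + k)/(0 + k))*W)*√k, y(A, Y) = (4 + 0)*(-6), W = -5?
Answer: 24 + 2621*√6/18 ≈ 380.67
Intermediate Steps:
y(A, Y) = -24 (y(A, Y) = 4*(-6) = -24)
P(k) = √k*(k - 5*(5 + k)/k) (P(k) = (k + ((5 + k)/(0 + k))*(-5))*√k = (k + ((5 + k)/k)*(-5))*√k = (k - 5*(5 + k)/k)*√k = √k*(k - 5*(5 + k)/k))
-(y(23, 27) - P(54)) = -(-24 - (-25 + 54*(-5 + 54))/√54) = -(-24 - √6/18*(-25 + 54*49)) = -(-24 - √6/18*(-25 + 2646)) = -(-24 - √6/18*2621) = -(-24 - 2621*√6/18) = 24 + 2621*√6/18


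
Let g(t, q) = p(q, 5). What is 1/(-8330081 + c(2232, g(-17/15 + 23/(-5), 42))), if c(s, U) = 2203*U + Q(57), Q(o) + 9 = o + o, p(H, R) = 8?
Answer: -1/8312352 ≈ -1.2030e-7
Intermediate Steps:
Q(o) = -9 + 2*o (Q(o) = -9 + (o + o) = -9 + 2*o)
g(t, q) = 8
c(s, U) = 105 + 2203*U (c(s, U) = 2203*U + (-9 + 2*57) = 2203*U + (-9 + 114) = 2203*U + 105 = 105 + 2203*U)
1/(-8330081 + c(2232, g(-17/15 + 23/(-5), 42))) = 1/(-8330081 + (105 + 2203*8)) = 1/(-8330081 + (105 + 17624)) = 1/(-8330081 + 17729) = 1/(-8312352) = -1/8312352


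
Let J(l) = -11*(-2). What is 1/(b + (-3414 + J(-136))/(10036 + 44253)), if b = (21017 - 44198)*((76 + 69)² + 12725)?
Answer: -54289/42473474182142 ≈ -1.2782e-9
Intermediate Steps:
J(l) = 22
b = -782358750 (b = -23181*(145² + 12725) = -23181*(21025 + 12725) = -23181*33750 = -782358750)
1/(b + (-3414 + J(-136))/(10036 + 44253)) = 1/(-782358750 + (-3414 + 22)/(10036 + 44253)) = 1/(-782358750 - 3392/54289) = 1/(-42473474182142/54289) = -54289/42473474182142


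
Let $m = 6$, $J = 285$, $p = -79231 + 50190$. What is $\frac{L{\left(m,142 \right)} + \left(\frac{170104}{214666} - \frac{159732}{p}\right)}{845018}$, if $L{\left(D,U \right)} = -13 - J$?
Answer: $- \frac{454634335353}{1316984911911377} \approx -0.00034521$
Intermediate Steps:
$p = -29041$
$L{\left(D,U \right)} = -298$ ($L{\left(D,U \right)} = -13 - 285 = -298$)
$\frac{L{\left(m,142 \right)} + \left(\frac{170104}{214666} - \frac{159732}{p}\right)}{845018} = \frac{-298 + \left(\frac{170104}{214666} - \frac{159732}{-29041}\right)}{845018} = \left(-298 + \left(170104 \cdot \frac{1}{214666} - - \frac{159732}{29041}\right)\right) \frac{1}{845018} = \left(-298 + \left(\frac{85052}{107333} + \frac{159732}{29041}\right)\right) \frac{1}{845018} = \left(-298 + \frac{19614509888}{3117057653}\right) \frac{1}{845018} = \left(- \frac{909268670706}{3117057653}\right) \frac{1}{845018} = - \frac{454634335353}{1316984911911377}$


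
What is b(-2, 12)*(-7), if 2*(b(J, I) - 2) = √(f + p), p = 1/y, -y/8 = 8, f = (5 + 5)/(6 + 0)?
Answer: -14 - 7*√951/48 ≈ -18.497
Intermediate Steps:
f = 5/3 (f = 10/6 = 10*(⅙) = 5/3 ≈ 1.6667)
y = -64 (y = -8*8 = -64)
p = -1/64 (p = 1/(-64) = -1/64 ≈ -0.015625)
b(J, I) = 2 + √951/48 (b(J, I) = 2 + √(5/3 - 1/64)/2 = 2 + √(317/192)/2 = 2 + (√951/24)/2 = 2 + √951/48)
b(-2, 12)*(-7) = (2 + √951/48)*(-7) = -14 - 7*√951/48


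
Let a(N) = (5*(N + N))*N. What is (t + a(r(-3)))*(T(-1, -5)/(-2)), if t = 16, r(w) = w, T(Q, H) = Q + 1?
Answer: 0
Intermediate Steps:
T(Q, H) = 1 + Q
a(N) = 10*N² (a(N) = (5*(2*N))*N = (10*N)*N = 10*N²)
(t + a(r(-3)))*(T(-1, -5)/(-2)) = (16 + 10*(-3)²)*((1 - 1)/(-2)) = (16 + 10*9)*(0*(-½)) = (16 + 90)*0 = 106*0 = 0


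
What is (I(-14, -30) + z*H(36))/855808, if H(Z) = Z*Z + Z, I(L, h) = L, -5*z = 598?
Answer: -398303/2139520 ≈ -0.18616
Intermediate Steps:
z = -598/5 (z = -⅕*598 = -598/5 ≈ -119.60)
H(Z) = Z + Z² (H(Z) = Z² + Z = Z + Z²)
(I(-14, -30) + z*H(36))/855808 = (-14 - 21528*(1 + 36)/5)/855808 = (-14 - 21528*37/5)*(1/855808) = (-14 - 598/5*1332)*(1/855808) = (-14 - 796536/5)*(1/855808) = -796606/5*1/855808 = -398303/2139520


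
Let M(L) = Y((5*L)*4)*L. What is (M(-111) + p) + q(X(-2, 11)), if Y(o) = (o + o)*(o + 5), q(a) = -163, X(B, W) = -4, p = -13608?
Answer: -1091654371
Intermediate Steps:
Y(o) = 2*o*(5 + o) (Y(o) = (2*o)*(5 + o) = 2*o*(5 + o))
M(L) = 40*L²*(5 + 20*L) (M(L) = (2*((5*L)*4)*(5 + (5*L)*4))*L = (2*(20*L)*(5 + 20*L))*L = (40*L*(5 + 20*L))*L = 40*L²*(5 + 20*L))
(M(-111) + p) + q(X(-2, 11)) = ((-111)²*(200 + 800*(-111)) - 13608) - 163 = (12321*(200 - 88800) - 13608) - 163 = (12321*(-88600) - 13608) - 163 = (-1091640600 - 13608) - 163 = -1091654208 - 163 = -1091654371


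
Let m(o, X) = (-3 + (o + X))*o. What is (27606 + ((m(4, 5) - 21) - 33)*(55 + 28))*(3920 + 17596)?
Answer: 540395856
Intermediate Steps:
m(o, X) = o*(-3 + X + o) (m(o, X) = (-3 + (X + o))*o = (-3 + X + o)*o = o*(-3 + X + o))
(27606 + ((m(4, 5) - 21) - 33)*(55 + 28))*(3920 + 17596) = (27606 + ((4*(-3 + 5 + 4) - 21) - 33)*(55 + 28))*(3920 + 17596) = (27606 + ((4*6 - 21) - 33)*83)*21516 = (27606 + ((24 - 21) - 33)*83)*21516 = (27606 + (3 - 33)*83)*21516 = (27606 - 30*83)*21516 = (27606 - 2490)*21516 = 25116*21516 = 540395856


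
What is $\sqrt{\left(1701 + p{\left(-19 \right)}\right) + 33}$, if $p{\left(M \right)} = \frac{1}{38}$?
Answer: $\frac{\sqrt{2503934}}{38} \approx 41.642$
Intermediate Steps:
$p{\left(M \right)} = \frac{1}{38}$
$\sqrt{\left(1701 + p{\left(-19 \right)}\right) + 33} = \sqrt{\left(1701 + \frac{1}{38}\right) + 33} = \sqrt{\frac{64639}{38} + 33} = \sqrt{\frac{65893}{38}} = \frac{\sqrt{2503934}}{38}$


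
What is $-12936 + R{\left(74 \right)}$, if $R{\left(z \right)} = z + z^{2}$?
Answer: $-7386$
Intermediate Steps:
$-12936 + R{\left(74 \right)} = -12936 + 74 \left(1 + 74\right) = -12936 + 74 \cdot 75 = -12936 + 5550 = -7386$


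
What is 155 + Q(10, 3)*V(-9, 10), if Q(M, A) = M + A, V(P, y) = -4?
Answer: 103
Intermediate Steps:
Q(M, A) = A + M
155 + Q(10, 3)*V(-9, 10) = 155 + (3 + 10)*(-4) = 155 + 13*(-4) = 155 - 52 = 103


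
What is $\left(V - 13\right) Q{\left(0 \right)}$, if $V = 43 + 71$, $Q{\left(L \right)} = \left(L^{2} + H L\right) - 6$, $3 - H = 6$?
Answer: $-606$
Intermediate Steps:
$H = -3$ ($H = 3 - 6 = -3$)
$Q{\left(L \right)} = -6 + L^{2} - 3 L$ ($Q{\left(L \right)} = \left(L^{2} - 3 L\right) - 6 = -6 + L^{2} - 3 L$)
$V = 114$
$\left(V - 13\right) Q{\left(0 \right)} = \left(114 - 13\right) \left(-6 + 0^{2} - 0\right) = 101 \left(-6 + 0 + 0\right) = 101 \left(-6\right) = -606$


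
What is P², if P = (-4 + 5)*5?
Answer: 25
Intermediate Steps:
P = 5 (P = 1*5 = 5)
P² = 5² = 25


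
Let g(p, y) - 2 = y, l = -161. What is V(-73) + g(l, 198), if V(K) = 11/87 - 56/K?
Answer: 1275875/6351 ≈ 200.89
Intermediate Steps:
V(K) = 11/87 - 56/K (V(K) = 11*(1/87) - 56/K = 11/87 - 56/K)
g(p, y) = 2 + y
V(-73) + g(l, 198) = (11/87 - 56/(-73)) + (2 + 198) = (11/87 - 56*(-1/73)) + 200 = (11/87 + 56/73) + 200 = 5675/6351 + 200 = 1275875/6351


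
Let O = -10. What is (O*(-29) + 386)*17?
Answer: 11492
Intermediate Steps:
(O*(-29) + 386)*17 = (-10*(-29) + 386)*17 = (290 + 386)*17 = 676*17 = 11492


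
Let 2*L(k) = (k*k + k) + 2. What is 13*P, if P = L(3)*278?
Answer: 25298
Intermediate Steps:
L(k) = 1 + k/2 + k**2/2 (L(k) = ((k*k + k) + 2)/2 = ((k**2 + k) + 2)/2 = ((k + k**2) + 2)/2 = (2 + k + k**2)/2 = 1 + k/2 + k**2/2)
P = 1946 (P = (1 + (1/2)*3 + (1/2)*3**2)*278 = (1 + 3/2 + (1/2)*9)*278 = (1 + 3/2 + 9/2)*278 = 7*278 = 1946)
13*P = 13*1946 = 25298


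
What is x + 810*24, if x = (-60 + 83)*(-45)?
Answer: 18405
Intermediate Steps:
x = -1035 (x = 23*(-45) = -1035)
x + 810*24 = -1035 + 810*24 = -1035 + 19440 = 18405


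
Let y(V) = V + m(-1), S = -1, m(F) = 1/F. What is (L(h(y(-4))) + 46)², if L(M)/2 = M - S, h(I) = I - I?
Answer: 2304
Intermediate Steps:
m(F) = 1/F
y(V) = -1 + V (y(V) = V + 1/(-1) = V - 1 = -1 + V)
h(I) = 0
L(M) = 2 + 2*M (L(M) = 2*(M - 1*(-1)) = 2*(M + 1) = 2*(1 + M) = 2 + 2*M)
(L(h(y(-4))) + 46)² = ((2 + 2*0) + 46)² = ((2 + 0) + 46)² = (2 + 46)² = 48² = 2304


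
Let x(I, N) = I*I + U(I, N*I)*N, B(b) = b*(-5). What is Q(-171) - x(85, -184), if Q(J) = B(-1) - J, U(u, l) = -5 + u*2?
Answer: 23311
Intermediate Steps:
U(u, l) = -5 + 2*u
B(b) = -5*b
x(I, N) = I² + N*(-5 + 2*I) (x(I, N) = I*I + (-5 + 2*I)*N = I² + N*(-5 + 2*I))
Q(J) = 5 - J (Q(J) = -5*(-1) - J = 5 - J)
Q(-171) - x(85, -184) = (5 - 1*(-171)) - (85² - 184*(-5 + 2*85)) = (5 + 171) - (7225 - 184*(-5 + 170)) = 176 - (7225 - 184*165) = 176 - (7225 - 30360) = 176 - 1*(-23135) = 176 + 23135 = 23311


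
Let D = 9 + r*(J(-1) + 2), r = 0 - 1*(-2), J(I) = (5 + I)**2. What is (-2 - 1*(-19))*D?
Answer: 765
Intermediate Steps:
r = 2 (r = 0 + 2 = 2)
D = 45 (D = 9 + 2*((5 - 1)**2 + 2) = 9 + 2*(4**2 + 2) = 9 + 2*(16 + 2) = 9 + 2*18 = 9 + 36 = 45)
(-2 - 1*(-19))*D = (-2 - 1*(-19))*45 = (-2 + 19)*45 = 17*45 = 765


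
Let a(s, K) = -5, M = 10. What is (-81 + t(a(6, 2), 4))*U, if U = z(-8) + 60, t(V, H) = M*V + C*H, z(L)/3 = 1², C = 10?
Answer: -5733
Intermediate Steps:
z(L) = 3 (z(L) = 3*1² = 3*1 = 3)
t(V, H) = 10*H + 10*V (t(V, H) = 10*V + 10*H = 10*H + 10*V)
U = 63 (U = 3 + 60 = 63)
(-81 + t(a(6, 2), 4))*U = (-81 + (10*4 + 10*(-5)))*63 = (-81 + (40 - 50))*63 = (-81 - 10)*63 = -91*63 = -5733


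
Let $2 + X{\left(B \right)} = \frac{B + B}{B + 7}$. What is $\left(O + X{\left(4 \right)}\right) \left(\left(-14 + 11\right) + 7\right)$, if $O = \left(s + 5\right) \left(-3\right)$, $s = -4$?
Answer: $- \frac{188}{11} \approx -17.091$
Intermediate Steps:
$X{\left(B \right)} = -2 + \frac{2 B}{7 + B}$ ($X{\left(B \right)} = -2 + \frac{B + B}{B + 7} = -2 + \frac{2 B}{7 + B}$)
$O = -3$ ($O = \left(-4 + 5\right) \left(-3\right) = 1 \left(-3\right) = -3$)
$\left(O + X{\left(4 \right)}\right) \left(\left(-14 + 11\right) + 7\right) = \left(-3 - \frac{14}{7 + 4}\right) \left(\left(-14 + 11\right) + 7\right) = \left(-3 - \frac{14}{11}\right) \left(-3 + 7\right) = \left(-3 - \frac{14}{11}\right) 4 = \left(- \frac{47}{11}\right) 4 = - \frac{188}{11}$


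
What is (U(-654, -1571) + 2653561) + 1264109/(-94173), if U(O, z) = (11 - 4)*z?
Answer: 248856915463/94173 ≈ 2.6426e+6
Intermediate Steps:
U(O, z) = 7*z
(U(-654, -1571) + 2653561) + 1264109/(-94173) = (7*(-1571) + 2653561) + 1264109/(-94173) = (-10997 + 2653561) + 1264109*(-1/94173) = 2642564 - 1264109/94173 = 248856915463/94173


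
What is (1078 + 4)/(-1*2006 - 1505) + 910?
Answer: 3193928/3511 ≈ 909.69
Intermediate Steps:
(1078 + 4)/(-1*2006 - 1505) + 910 = 1082/(-2006 - 1505) + 910 = 1082/(-3511) + 910 = 1082*(-1/3511) + 910 = -1082/3511 + 910 = 3193928/3511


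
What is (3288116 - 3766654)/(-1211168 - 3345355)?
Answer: 478538/4556523 ≈ 0.10502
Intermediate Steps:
(3288116 - 3766654)/(-1211168 - 3345355) = -478538/(-4556523) = -478538*(-1/4556523) = 478538/4556523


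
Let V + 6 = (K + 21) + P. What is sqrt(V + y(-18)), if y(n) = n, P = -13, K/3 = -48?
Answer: 4*I*sqrt(10) ≈ 12.649*I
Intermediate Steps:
K = -144 (K = 3*(-48) = -144)
V = -142 (V = -6 + ((-144 + 21) - 13) = -6 + (-123 - 13) = -6 - 136 = -142)
sqrt(V + y(-18)) = sqrt(-142 - 18) = sqrt(-160) = 4*I*sqrt(10)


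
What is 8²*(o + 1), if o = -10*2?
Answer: -1216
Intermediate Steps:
o = -20
8²*(o + 1) = 8²*(-20 + 1) = 64*(-19) = -1216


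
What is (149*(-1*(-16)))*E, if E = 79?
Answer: 188336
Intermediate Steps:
(149*(-1*(-16)))*E = (149*(-1*(-16)))*79 = (149*16)*79 = 2384*79 = 188336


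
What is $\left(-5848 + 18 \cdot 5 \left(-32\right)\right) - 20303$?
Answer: $-29031$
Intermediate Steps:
$\left(-5848 + 18 \cdot 5 \left(-32\right)\right) - 20303 = \left(-5848 + 90 \left(-32\right)\right) - 20303 = \left(-5848 - 2880\right) - 20303 = -8728 - 20303 = -29031$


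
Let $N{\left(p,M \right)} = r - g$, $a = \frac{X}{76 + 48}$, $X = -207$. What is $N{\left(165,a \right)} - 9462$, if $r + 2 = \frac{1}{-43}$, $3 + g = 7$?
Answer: $- \frac{407125}{43} \approx -9468.0$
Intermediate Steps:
$a = - \frac{207}{124}$ ($a = - \frac{207}{76 + 48} = - \frac{207}{124} \approx -1.6694$)
$g = 4$ ($g = -3 + 7 = 4$)
$r = - \frac{87}{43}$ ($r = -2 + \frac{1}{-43} = -2 - \frac{1}{43} = - \frac{87}{43} \approx -2.0233$)
$N{\left(p,M \right)} = - \frac{259}{43}$ ($N{\left(p,M \right)} = - \frac{87}{43} - 4 = - \frac{259}{43}$)
$N{\left(165,a \right)} - 9462 = - \frac{259}{43} - 9462 = - \frac{407125}{43}$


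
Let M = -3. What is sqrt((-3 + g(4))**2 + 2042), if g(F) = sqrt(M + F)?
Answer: sqrt(2046) ≈ 45.233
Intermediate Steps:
g(F) = sqrt(-3 + F)
sqrt((-3 + g(4))**2 + 2042) = sqrt((-3 + sqrt(-3 + 4))**2 + 2042) = sqrt((-3 + sqrt(1))**2 + 2042) = sqrt((-3 + 1)**2 + 2042) = sqrt((-2)**2 + 2042) = sqrt(4 + 2042) = sqrt(2046)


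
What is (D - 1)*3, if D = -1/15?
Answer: -16/5 ≈ -3.2000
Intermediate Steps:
D = -1/15 (D = -1*1/15 = -1/15 ≈ -0.066667)
(D - 1)*3 = (-1/15 - 1)*3 = -16/15*3 = -16/5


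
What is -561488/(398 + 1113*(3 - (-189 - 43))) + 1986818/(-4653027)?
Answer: -164898513670/64151283249 ≈ -2.5705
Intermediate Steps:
-561488/(398 + 1113*(3 - (-189 - 43))) + 1986818/(-4653027) = -561488/(398 + 1113*(3 - 1*(-232))) + 1986818*(-1/4653027) = -561488/(398 + 1113*(3 + 232)) - 1986818/4653027 = -561488/(398 + 1113*235) - 1986818/4653027 = -561488/(398 + 261555) - 1986818/4653027 = -561488/261953 - 1986818/4653027 = -561488*1/261953 - 1986818/4653027 = -29552/13787 - 1986818/4653027 = -164898513670/64151283249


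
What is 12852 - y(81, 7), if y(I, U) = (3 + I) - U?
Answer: 12775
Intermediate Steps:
y(I, U) = 3 + I - U
12852 - y(81, 7) = 12852 - (3 + 81 - 1*7) = 12852 - (3 + 81 - 7) = 12852 - 1*77 = 12852 - 77 = 12775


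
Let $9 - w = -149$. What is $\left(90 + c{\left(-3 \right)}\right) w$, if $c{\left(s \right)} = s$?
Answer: $13746$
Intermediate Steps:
$w = 158$ ($w = 9 - -149 = 9 + 149 = 158$)
$\left(90 + c{\left(-3 \right)}\right) w = \left(90 - 3\right) 158 = 87 \cdot 158 = 13746$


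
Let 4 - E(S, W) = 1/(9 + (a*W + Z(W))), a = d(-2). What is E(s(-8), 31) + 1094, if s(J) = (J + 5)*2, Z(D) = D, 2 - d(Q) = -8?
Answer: 384299/350 ≈ 1098.0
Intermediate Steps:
d(Q) = 10 (d(Q) = 2 - 1*(-8) = 2 + 8 = 10)
a = 10
s(J) = 10 + 2*J (s(J) = (5 + J)*2 = 10 + 2*J)
E(S, W) = 4 - 1/(9 + 11*W) (E(S, W) = 4 - 1/(9 + (10*W + W)) = 4 - 1/(9 + 11*W))
E(s(-8), 31) + 1094 = (35 + 44*31)/(9 + 11*31) + 1094 = (35 + 1364)/(9 + 341) + 1094 = 1399/350 + 1094 = 384299/350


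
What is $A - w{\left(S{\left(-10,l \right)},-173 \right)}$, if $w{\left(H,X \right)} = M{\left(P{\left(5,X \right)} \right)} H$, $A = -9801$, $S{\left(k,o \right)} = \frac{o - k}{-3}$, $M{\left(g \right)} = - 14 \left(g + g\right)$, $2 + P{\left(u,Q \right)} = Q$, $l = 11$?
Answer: $24499$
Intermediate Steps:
$P{\left(u,Q \right)} = -2 + Q$
$M{\left(g \right)} = - 28 g$ ($M{\left(g \right)} = - 14 \cdot 2 g = - 28 g$)
$S{\left(k,o \right)} = - \frac{o}{3} + \frac{k}{3}$ ($S{\left(k,o \right)} = \left(o - k\right) \left(- \frac{1}{3}\right) = - \frac{o}{3} + \frac{k}{3}$)
$w{\left(H,X \right)} = H \left(56 - 28 X\right)$ ($w{\left(H,X \right)} = - 28 \left(-2 + X\right) H = \left(56 - 28 X\right) H = H \left(56 - 28 X\right)$)
$A - w{\left(S{\left(-10,l \right)},-173 \right)} = -9801 - 28 \left(\left(- \frac{1}{3}\right) 11 + \frac{1}{3} \left(-10\right)\right) \left(2 - -173\right) = -9801 - 28 \left(- \frac{11}{3} - \frac{10}{3}\right) \left(2 + 173\right) = -9801 - 28 \left(-7\right) 175 = -9801 - -34300 = -9801 + 34300 = 24499$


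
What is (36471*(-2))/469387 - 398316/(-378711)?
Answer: 53113471510/59254006719 ≈ 0.89637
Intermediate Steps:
(36471*(-2))/469387 - 398316/(-378711) = -72942*1/469387 - 398316*(-1/378711) = -72942/469387 + 132772/126237 = 53113471510/59254006719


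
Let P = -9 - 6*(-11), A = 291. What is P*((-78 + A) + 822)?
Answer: 58995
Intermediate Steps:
P = 57 (P = -9 + 66 = 57)
P*((-78 + A) + 822) = 57*((-78 + 291) + 822) = 57*(213 + 822) = 57*1035 = 58995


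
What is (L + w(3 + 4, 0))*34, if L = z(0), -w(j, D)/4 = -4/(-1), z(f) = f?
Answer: -544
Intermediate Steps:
w(j, D) = -16 (w(j, D) = -(-16)/(-1) = -(-16)*(-1) = -4*4 = -16)
L = 0
(L + w(3 + 4, 0))*34 = (0 - 16)*34 = -16*34 = -544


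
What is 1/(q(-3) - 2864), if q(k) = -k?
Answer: -1/2861 ≈ -0.00034953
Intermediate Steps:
1/(q(-3) - 2864) = 1/(-1*(-3) - 2864) = 1/(3 - 2864) = 1/(-2861) = -1/2861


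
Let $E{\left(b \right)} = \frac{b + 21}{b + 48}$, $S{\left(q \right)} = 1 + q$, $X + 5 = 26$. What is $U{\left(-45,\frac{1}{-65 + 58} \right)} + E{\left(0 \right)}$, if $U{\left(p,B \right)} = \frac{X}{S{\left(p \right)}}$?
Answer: $- \frac{7}{176} \approx -0.039773$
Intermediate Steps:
$X = 21$ ($X = -5 + 26 = 21$)
$U{\left(p,B \right)} = \frac{21}{1 + p}$
$E{\left(b \right)} = \frac{21 + b}{48 + b}$
$U{\left(-45,\frac{1}{-65 + 58} \right)} + E{\left(0 \right)} = \frac{21}{1 - 45} + \frac{21 + 0}{48 + 0} = \frac{21}{-44} + \frac{1}{48} \cdot 21 = 21 \left(- \frac{1}{44}\right) + \frac{1}{48} \cdot 21 = - \frac{21}{44} + \frac{7}{16} = - \frac{7}{176}$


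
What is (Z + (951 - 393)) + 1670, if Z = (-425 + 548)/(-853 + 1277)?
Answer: 944795/424 ≈ 2228.3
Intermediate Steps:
Z = 123/424 ≈ 0.29009
(Z + (951 - 393)) + 1670 = (123/424 + (951 - 393)) + 1670 = (123/424 + 558) + 1670 = 236715/424 + 1670 = 944795/424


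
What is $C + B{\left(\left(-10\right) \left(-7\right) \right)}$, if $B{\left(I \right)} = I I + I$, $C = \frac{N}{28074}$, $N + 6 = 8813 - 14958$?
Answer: $\frac{139521629}{28074} \approx 4969.8$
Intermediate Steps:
$N = -6151$ ($N = -6 + \left(8813 - 14958\right) = -6 - 6145 = -6151$)
$C = - \frac{6151}{28074} \approx -0.2191$
$B{\left(I \right)} = I + I^{2}$ ($B{\left(I \right)} = I^{2} + I = I + I^{2}$)
$C + B{\left(\left(-10\right) \left(-7\right) \right)} = - \frac{6151}{28074} + \left(-10\right) \left(-7\right) \left(1 - -70\right) = - \frac{6151}{28074} + 70 \left(1 + 70\right) = - \frac{6151}{28074} + 70 \cdot 71 = - \frac{6151}{28074} + 4970 = \frac{139521629}{28074}$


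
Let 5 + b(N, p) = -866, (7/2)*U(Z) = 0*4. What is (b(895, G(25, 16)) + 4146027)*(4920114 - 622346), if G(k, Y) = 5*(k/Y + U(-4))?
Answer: 17814918811808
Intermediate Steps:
U(Z) = 0 (U(Z) = 2*(0*4)/7 = (2/7)*0 = 0)
G(k, Y) = 5*k/Y (G(k, Y) = 5*(k/Y + 0) = 5*(k/Y) = 5*k/Y)
b(N, p) = -871 (b(N, p) = -5 - 866 = -871)
(b(895, G(25, 16)) + 4146027)*(4920114 - 622346) = (-871 + 4146027)*(4920114 - 622346) = 4145156*4297768 = 17814918811808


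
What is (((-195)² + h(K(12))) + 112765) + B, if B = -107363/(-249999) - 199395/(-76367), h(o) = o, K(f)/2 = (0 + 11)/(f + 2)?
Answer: 20152450611036235/133641715431 ≈ 1.5079e+5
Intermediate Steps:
K(f) = 22/(2 + f) (K(f) = 2*((0 + 11)/(f + 2)) = 2*(11/(2 + f)) = 22/(2 + f))
B = 58047540826/19091673633 (B = -107363*(-1/249999) - 199395*(-1/76367) = 107363/249999 + 199395/76367 = 58047540826/19091673633 ≈ 3.0405)
(((-195)² + h(K(12))) + 112765) + B = (((-195)² + 22/(2 + 12)) + 112765) + 58047540826/19091673633 = ((38025 + 22/14) + 112765) + 58047540826/19091673633 = ((38025 + 22*(1/14)) + 112765) + 58047540826/19091673633 = ((38025 + 11/7) + 112765) + 58047540826/19091673633 = (266186/7 + 112765) + 58047540826/19091673633 = 1055541/7 + 58047540826/19091673633 = 20152450611036235/133641715431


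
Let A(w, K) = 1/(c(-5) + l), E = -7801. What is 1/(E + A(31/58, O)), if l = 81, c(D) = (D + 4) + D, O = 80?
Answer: -75/585074 ≈ -0.00012819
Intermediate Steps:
c(D) = 4 + 2*D (c(D) = (4 + D) + D = 4 + 2*D)
A(w, K) = 1/75 (A(w, K) = 1/((4 + 2*(-5)) + 81) = 1/((4 - 10) + 81) = 1/(-6 + 81) = 1/75)
1/(E + A(31/58, O)) = 1/(-7801 + 1/75) = 1/(-585074/75) = -75/585074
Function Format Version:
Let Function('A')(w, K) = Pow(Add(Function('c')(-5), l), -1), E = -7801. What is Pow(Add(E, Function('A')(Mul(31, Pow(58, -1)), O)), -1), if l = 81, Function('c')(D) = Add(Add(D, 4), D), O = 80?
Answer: Rational(-75, 585074) ≈ -0.00012819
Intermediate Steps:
Function('c')(D) = Add(4, Mul(2, D)) (Function('c')(D) = Add(Add(4, D), D) = Add(4, Mul(2, D)))
Function('A')(w, K) = Rational(1, 75) (Function('A')(w, K) = Pow(Add(Add(4, Mul(2, -5)), 81), -1) = Pow(Add(Add(4, -10), 81), -1) = Pow(Add(-6, 81), -1) = Pow(75, -1) = Rational(1, 75))
Pow(Add(E, Function('A')(Mul(31, Pow(58, -1)), O)), -1) = Pow(Add(-7801, Rational(1, 75)), -1) = Pow(Rational(-585074, 75), -1) = Rational(-75, 585074)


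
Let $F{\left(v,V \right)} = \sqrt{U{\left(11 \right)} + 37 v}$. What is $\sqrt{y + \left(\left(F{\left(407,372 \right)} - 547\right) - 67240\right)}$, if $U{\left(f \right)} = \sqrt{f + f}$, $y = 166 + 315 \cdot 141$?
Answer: $\sqrt{-23206 + \sqrt{15059 + \sqrt{22}}} \approx 151.93 i$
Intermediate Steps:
$y = 44581$ ($y = 166 + 44415 = 44581$)
$U{\left(f \right)} = \sqrt{2} \sqrt{f}$ ($U{\left(f \right)} = \sqrt{2 f} = \sqrt{2} \sqrt{f}$)
$F{\left(v,V \right)} = \sqrt{\sqrt{22} + 37 v}$ ($F{\left(v,V \right)} = \sqrt{\sqrt{2} \sqrt{11} + 37 v} = \sqrt{\sqrt{22} + 37 v}$)
$\sqrt{y + \left(\left(F{\left(407,372 \right)} - 547\right) - 67240\right)} = \sqrt{44581 - \left(67787 - \sqrt{\sqrt{22} + 37 \cdot 407}\right)} = \sqrt{44581 - \left(67787 - \sqrt{\sqrt{22} + 15059}\right)} = \sqrt{44581 - \left(67787 - \sqrt{15059 + \sqrt{22}}\right)} = \sqrt{-23206 + \sqrt{15059 + \sqrt{22}}}$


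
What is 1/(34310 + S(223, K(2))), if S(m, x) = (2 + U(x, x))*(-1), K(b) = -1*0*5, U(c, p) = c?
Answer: 1/34308 ≈ 2.9148e-5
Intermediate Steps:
K(b) = 0 (K(b) = 0*5 = 0)
S(m, x) = -2 - x (S(m, x) = (2 + x)*(-1) = -2 - x)
1/(34310 + S(223, K(2))) = 1/(34310 + (-2 - 1*0)) = 1/(34310 + (-2 + 0)) = 1/(34310 - 2) = 1/34308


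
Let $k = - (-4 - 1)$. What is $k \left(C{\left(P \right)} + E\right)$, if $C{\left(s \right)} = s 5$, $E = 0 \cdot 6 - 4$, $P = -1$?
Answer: $-45$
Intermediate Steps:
$E = -4$ ($E = 0 - 4 = -4$)
$k = 5$ ($k = - (-4 - 1) = \left(-1\right) \left(-5\right) = 5$)
$C{\left(s \right)} = 5 s$
$k \left(C{\left(P \right)} + E\right) = 5 \left(5 \left(-1\right) - 4\right) = 5 \left(-5 - 4\right) = 5 \left(-9\right) = -45$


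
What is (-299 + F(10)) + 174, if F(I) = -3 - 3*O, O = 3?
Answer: -137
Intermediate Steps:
F(I) = -12 (F(I) = -3 - 3*3 = -3 - 9 = -12)
(-299 + F(10)) + 174 = (-299 - 12) + 174 = -311 + 174 = -137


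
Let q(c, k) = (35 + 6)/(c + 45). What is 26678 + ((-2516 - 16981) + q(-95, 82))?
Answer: 359009/50 ≈ 7180.2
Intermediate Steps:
q(c, k) = 41/(45 + c)
26678 + ((-2516 - 16981) + q(-95, 82)) = 26678 + ((-2516 - 16981) + 41/(45 - 95)) = 26678 + (-19497 + 41/(-50)) = 26678 + (-19497 + 41*(-1/50)) = 26678 + (-19497 - 41/50) = 26678 - 974891/50 = 359009/50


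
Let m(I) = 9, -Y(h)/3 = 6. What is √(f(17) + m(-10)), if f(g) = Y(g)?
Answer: 3*I ≈ 3.0*I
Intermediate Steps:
Y(h) = -18 (Y(h) = -3*6 = -18)
f(g) = -18
√(f(17) + m(-10)) = √(-18 + 9) = √(-9) = 3*I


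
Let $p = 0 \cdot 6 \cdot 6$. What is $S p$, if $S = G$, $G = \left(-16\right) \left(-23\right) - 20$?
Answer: $0$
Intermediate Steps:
$p = 0$ ($p = 0 \cdot 6 = 0$)
$G = 348$ ($G = 368 - 20 = 348$)
$S = 348$
$S p = 348 \cdot 0 = 0$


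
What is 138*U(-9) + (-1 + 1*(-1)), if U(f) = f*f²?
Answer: -100604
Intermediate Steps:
U(f) = f³
138*U(-9) + (-1 + 1*(-1)) = 138*(-9)³ + (-1 + 1*(-1)) = 138*(-729) + (-1 - 1) = -100602 - 2 = -100604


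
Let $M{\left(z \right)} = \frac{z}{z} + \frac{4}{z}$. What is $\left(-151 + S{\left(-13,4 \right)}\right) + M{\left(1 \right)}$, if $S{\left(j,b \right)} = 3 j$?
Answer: $-185$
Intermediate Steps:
$M{\left(z \right)} = 1 + \frac{4}{z}$
$\left(-151 + S{\left(-13,4 \right)}\right) + M{\left(1 \right)} = \left(-151 + 3 \left(-13\right)\right) + \frac{4 + 1}{1} = \left(-151 - 39\right) + 1 \cdot 5 = -190 + 5 = -185$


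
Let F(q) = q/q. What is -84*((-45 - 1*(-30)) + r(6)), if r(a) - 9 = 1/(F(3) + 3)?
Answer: 483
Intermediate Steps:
F(q) = 1
r(a) = 37/4 (r(a) = 9 + 1/(1 + 3) = 9 + 1/4 = 9 + ¼ = 37/4)
-84*((-45 - 1*(-30)) + r(6)) = -84*((-45 - 1*(-30)) + 37/4) = -84*((-45 + 30) + 37/4) = -84*(-15 + 37/4) = -84*(-23/4) = 483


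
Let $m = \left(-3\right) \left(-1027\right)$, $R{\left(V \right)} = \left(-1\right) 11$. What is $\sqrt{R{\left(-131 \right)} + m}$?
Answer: $\sqrt{3070} \approx 55.408$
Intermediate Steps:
$R{\left(V \right)} = -11$
$m = 3081$
$\sqrt{R{\left(-131 \right)} + m} = \sqrt{-11 + 3081} = \sqrt{3070}$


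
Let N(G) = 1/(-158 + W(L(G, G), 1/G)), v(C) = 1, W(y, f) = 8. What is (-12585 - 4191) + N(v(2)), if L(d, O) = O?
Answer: -2516401/150 ≈ -16776.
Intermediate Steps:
N(G) = -1/150 (N(G) = 1/(-158 + 8) = 1/(-150) = -1/150)
(-12585 - 4191) + N(v(2)) = (-12585 - 4191) - 1/150 = -16776 - 1/150 = -2516401/150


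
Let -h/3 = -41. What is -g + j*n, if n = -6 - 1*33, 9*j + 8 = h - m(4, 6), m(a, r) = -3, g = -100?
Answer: -1234/3 ≈ -411.33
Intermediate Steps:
h = 123 (h = -3*(-41) = 123)
j = 118/9 (j = -8/9 + (123 - 1*(-3))/9 = -8/9 + (123 + 3)/9 = -8/9 + (1/9)*126 = -8/9 + 14 = 118/9 ≈ 13.111)
n = -39 (n = -6 - 33 = -39)
-g + j*n = -1*(-100) + (118/9)*(-39) = 100 - 1534/3 = -1234/3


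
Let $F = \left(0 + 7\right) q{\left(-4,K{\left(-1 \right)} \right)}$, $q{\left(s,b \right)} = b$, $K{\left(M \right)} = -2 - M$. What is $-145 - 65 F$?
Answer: $310$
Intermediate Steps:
$F = -7$ ($F = \left(0 + 7\right) \left(-2 - -1\right) = 7 \left(-2 + 1\right) = 7 \left(-1\right) = -7$)
$-145 - 65 F = -145 - -455 = -145 + 455 = 310$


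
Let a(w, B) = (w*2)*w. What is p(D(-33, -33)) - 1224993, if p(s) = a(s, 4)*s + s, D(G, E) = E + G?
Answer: -1800051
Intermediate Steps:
a(w, B) = 2*w**2 (a(w, B) = (2*w)*w = 2*w**2)
p(s) = s + 2*s**3 (p(s) = (2*s**2)*s + s = 2*s**3 + s = s + 2*s**3)
p(D(-33, -33)) - 1224993 = ((-33 - 33) + 2*(-33 - 33)**3) - 1224993 = (-66 + 2*(-66)**3) - 1224993 = (-66 + 2*(-287496)) - 1224993 = (-66 - 574992) - 1224993 = -575058 - 1224993 = -1800051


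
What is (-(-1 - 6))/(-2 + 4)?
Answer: 7/2 ≈ 3.5000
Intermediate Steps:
(-(-1 - 6))/(-2 + 4) = (-1*(-7))/2 = (1/2)*7 = 7/2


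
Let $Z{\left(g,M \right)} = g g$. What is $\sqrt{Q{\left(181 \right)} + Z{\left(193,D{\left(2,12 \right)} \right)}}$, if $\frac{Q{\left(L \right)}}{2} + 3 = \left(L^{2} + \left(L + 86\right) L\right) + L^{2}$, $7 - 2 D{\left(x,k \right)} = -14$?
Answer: $\sqrt{264941} \approx 514.72$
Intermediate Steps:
$D{\left(x,k \right)} = \frac{21}{2}$ ($D{\left(x,k \right)} = \frac{7}{2} - -7 = \frac{7}{2} + 7 = \frac{21}{2}$)
$Z{\left(g,M \right)} = g^{2}$
$Q{\left(L \right)} = -6 + 4 L^{2} + 2 L \left(86 + L\right)$ ($Q{\left(L \right)} = -6 + 2 \left(\left(L^{2} + \left(L + 86\right) L\right) + L^{2}\right) = -6 + 2 \left(\left(L^{2} + \left(86 + L\right) L\right) + L^{2}\right) = -6 + 2 \left(\left(L^{2} + L \left(86 + L\right)\right) + L^{2}\right) = -6 + 2 \left(2 L^{2} + L \left(86 + L\right)\right) = -6 + \left(4 L^{2} + 2 L \left(86 + L\right)\right) = -6 + 4 L^{2} + 2 L \left(86 + L\right)$)
$\sqrt{Q{\left(181 \right)} + Z{\left(193,D{\left(2,12 \right)} \right)}} = \sqrt{\left(-6 + 6 \cdot 181^{2} + 172 \cdot 181\right) + 193^{2}} = \sqrt{\left(-6 + 6 \cdot 32761 + 31132\right) + 37249} = \sqrt{\left(-6 + 196566 + 31132\right) + 37249} = \sqrt{227692 + 37249} = \sqrt{264941}$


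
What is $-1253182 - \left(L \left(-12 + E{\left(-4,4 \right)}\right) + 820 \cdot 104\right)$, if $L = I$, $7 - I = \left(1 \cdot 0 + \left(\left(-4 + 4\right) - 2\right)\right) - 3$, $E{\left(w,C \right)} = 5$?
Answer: $-1338378$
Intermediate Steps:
$I = 12$ ($I = 7 - \left(\left(1 \cdot 0 + \left(\left(-4 + 4\right) - 2\right)\right) - 3\right) = 7 - \left(\left(0 + \left(0 - 2\right)\right) - 3\right) = 7 - \left(\left(0 - 2\right) - 3\right) = 7 - \left(-2 - 3\right) = 7 - -5 = 7 + 5 = 12$)
$L = 12$
$-1253182 - \left(L \left(-12 + E{\left(-4,4 \right)}\right) + 820 \cdot 104\right) = -1253182 - \left(12 \left(-12 + 5\right) + 820 \cdot 104\right) = -1253182 - \left(12 \left(-7\right) + 85280\right) = -1253182 - \left(-84 + 85280\right) = -1253182 - 85196 = -1338378$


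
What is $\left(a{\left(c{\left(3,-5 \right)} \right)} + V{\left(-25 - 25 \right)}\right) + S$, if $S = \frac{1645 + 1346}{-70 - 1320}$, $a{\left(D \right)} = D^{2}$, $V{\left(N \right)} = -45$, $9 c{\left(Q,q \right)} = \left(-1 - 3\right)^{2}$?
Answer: $- \frac{4952981}{112590} \approx -43.991$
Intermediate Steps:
$c{\left(Q,q \right)} = \frac{16}{9}$ ($c{\left(Q,q \right)} = \frac{\left(-1 - 3\right)^{2}}{9} = \frac{\left(-4\right)^{2}}{9} = \frac{1}{9} \cdot 16 = \frac{16}{9}$)
$S = - \frac{2991}{1390}$ ($S = \frac{2991}{-1390} = 2991 \left(- \frac{1}{1390}\right) = - \frac{2991}{1390} \approx -2.1518$)
$\left(a{\left(c{\left(3,-5 \right)} \right)} + V{\left(-25 - 25 \right)}\right) + S = \left(\left(\frac{16}{9}\right)^{2} - 45\right) - \frac{2991}{1390} = \left(\frac{256}{81} - 45\right) - \frac{2991}{1390} = - \frac{3389}{81} - \frac{2991}{1390} = - \frac{4952981}{112590}$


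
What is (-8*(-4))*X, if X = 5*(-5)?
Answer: -800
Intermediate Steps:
X = -25
(-8*(-4))*X = -8*(-4)*(-25) = 32*(-25) = -800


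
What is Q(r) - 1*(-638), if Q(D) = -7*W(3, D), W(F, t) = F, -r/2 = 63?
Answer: 617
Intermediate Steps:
r = -126 (r = -2*63 = -126)
Q(D) = -21 (Q(D) = -7*3 = -21)
Q(r) - 1*(-638) = -21 - 1*(-638) = -21 + 638 = 617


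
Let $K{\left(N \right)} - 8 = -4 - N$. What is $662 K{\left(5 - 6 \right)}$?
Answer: $3310$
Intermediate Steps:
$K{\left(N \right)} = 4 - N$ ($K{\left(N \right)} = 8 - \left(4 + N\right) = 4 - N$)
$662 K{\left(5 - 6 \right)} = 662 \left(4 - \left(5 - 6\right)\right) = 662 \left(4 - -1\right) = 662 \left(4 + 1\right) = 662 \cdot 5 = 3310$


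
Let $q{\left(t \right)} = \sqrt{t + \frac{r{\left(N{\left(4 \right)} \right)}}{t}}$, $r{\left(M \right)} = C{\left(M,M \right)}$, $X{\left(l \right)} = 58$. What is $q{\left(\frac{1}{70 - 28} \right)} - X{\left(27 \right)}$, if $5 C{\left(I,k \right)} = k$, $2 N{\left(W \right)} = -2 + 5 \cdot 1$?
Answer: $-58 + \frac{\sqrt{556710}}{210} \approx -54.447$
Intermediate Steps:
$N{\left(W \right)} = \frac{3}{2}$ ($N{\left(W \right)} = \frac{-2 + 5 \cdot 1}{2} = \frac{-2 + 5}{2} = \frac{1}{2} \cdot 3 = \frac{3}{2}$)
$C{\left(I,k \right)} = \frac{k}{5}$
$r{\left(M \right)} = \frac{M}{5}$
$q{\left(t \right)} = \sqrt{t + \frac{3}{10 t}}$ ($q{\left(t \right)} = \sqrt{t + \frac{\frac{1}{5} \cdot \frac{3}{2}}{t}} = \sqrt{t + \frac{3}{10 t}}$)
$q{\left(\frac{1}{70 - 28} \right)} - X{\left(27 \right)} = \frac{\sqrt{\frac{30}{\frac{1}{70 - 28}} + \frac{100}{70 - 28}}}{10} - 58 = \frac{\sqrt{\frac{30}{\frac{1}{42}} + \frac{100}{42}}}{10} - 58 = \frac{\sqrt{30 \frac{1}{\frac{1}{42}} + 100 \cdot \frac{1}{42}}}{10} - 58 = \frac{\sqrt{30 \cdot 42 + \frac{50}{21}}}{10} - 58 = \frac{\sqrt{1260 + \frac{50}{21}}}{10} - 58 = \frac{\sqrt{\frac{26510}{21}}}{10} - 58 = \frac{\frac{1}{21} \sqrt{556710}}{10} - 58 = \frac{\sqrt{556710}}{210} - 58 = -58 + \frac{\sqrt{556710}}{210}$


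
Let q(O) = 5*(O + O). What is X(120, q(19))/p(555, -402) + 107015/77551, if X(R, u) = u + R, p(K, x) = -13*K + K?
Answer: 68867909/51648966 ≈ 1.3334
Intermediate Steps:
q(O) = 10*O (q(O) = 5*(2*O) = 10*O)
p(K, x) = -12*K
X(R, u) = R + u
X(120, q(19))/p(555, -402) + 107015/77551 = (120 + 10*19)/((-12*555)) + 107015/77551 = (120 + 190)/(-6660) + 107015*(1/77551) = 310*(-1/6660) + 107015/77551 = -31/666 + 107015/77551 = 68867909/51648966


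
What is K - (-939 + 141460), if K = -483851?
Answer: -624372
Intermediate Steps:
K - (-939 + 141460) = -483851 - (-939 + 141460) = -483851 - 1*140521 = -483851 - 140521 = -624372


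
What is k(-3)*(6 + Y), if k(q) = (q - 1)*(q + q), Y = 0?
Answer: 144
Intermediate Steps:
k(q) = 2*q*(-1 + q) (k(q) = (-1 + q)*(2*q) = 2*q*(-1 + q))
k(-3)*(6 + Y) = (2*(-3)*(-1 - 3))*(6 + 0) = (2*(-3)*(-4))*6 = 24*6 = 144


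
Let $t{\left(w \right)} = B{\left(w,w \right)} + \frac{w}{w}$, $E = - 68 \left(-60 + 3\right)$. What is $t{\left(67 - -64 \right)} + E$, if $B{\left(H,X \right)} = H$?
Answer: $4008$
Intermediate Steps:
$E = 3876$ ($E = \left(-68\right) \left(-57\right) = 3876$)
$t{\left(w \right)} = 1 + w$ ($t{\left(w \right)} = w + \frac{w}{w} = w + 1 = 1 + w$)
$t{\left(67 - -64 \right)} + E = \left(1 + \left(67 - -64\right)\right) + 3876 = \left(1 + \left(67 + 64\right)\right) + 3876 = \left(1 + 131\right) + 3876 = 132 + 3876 = 4008$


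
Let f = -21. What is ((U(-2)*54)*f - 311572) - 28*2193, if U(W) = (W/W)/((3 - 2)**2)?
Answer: -374110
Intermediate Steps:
U(W) = 1 (U(W) = 1/1**2 = 1/1 = 1*1 = 1)
((U(-2)*54)*f - 311572) - 28*2193 = ((1*54)*(-21) - 311572) - 28*2193 = (54*(-21) - 311572) - 61404 = (-1134 - 311572) - 61404 = -312706 - 61404 = -374110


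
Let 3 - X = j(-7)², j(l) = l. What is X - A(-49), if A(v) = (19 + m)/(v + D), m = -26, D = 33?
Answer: -743/16 ≈ -46.438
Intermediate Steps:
A(v) = -7/(33 + v) (A(v) = (19 - 26)/(v + 33) = -7/(33 + v))
X = -46 (X = 3 - 1*(-7)² = 3 - 1*49 = 3 - 49 = -46)
X - A(-49) = -46 - (-7)/(33 - 49) = -46 - (-7)/(-16) = -46 - (-7)*(-1)/16 = -46 - 1*7/16 = -46 - 7/16 = -743/16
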